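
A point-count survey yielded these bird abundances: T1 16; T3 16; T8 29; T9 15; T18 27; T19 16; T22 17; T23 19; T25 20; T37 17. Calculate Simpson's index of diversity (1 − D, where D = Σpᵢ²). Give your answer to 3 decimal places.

0.894

Total N = 16+16+29+15+27+16+17+19+20+17 = 192, so the proportions are 0.08333, 0.08333, 0.15104, 0.07812, 0.14062, 0.08333, 0.08854, 0.09896, 0.10417, 0.08854 (working shown to 5 dp, full precision carried).
D = 0.08333² + 0.08333² + 0.15104² + 0.07812² + 0.14062² + 0.08333² + 0.08854² + 0.09896² + 0.10417² + 0.08854² = 0.00694 + 0.00694 + 0.02281 + 0.00610 + 0.01978 + 0.00694 + 0.00784 + 0.00979 + 0.01085 + 0.00784 = 0.10585.
So 1 − D = 0.89415, i.e. 0.894 to 3 decimal places.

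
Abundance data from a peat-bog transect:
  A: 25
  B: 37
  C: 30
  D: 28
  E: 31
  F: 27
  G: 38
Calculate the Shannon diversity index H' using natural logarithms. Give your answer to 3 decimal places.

1.935

Total N = 25+37+30+28+31+27+38 = 216, so the proportions are 0.11574, 0.1713, 0.13889, 0.12963, 0.14352, 0.125, 0.17593 (working shown to 5 dp, full precision carried).
Each pᵢ ln pᵢ term: 0.11574×(-2.15640)=-0.24958, 0.1713×(-1.76436)=-0.30223, 0.13889×(-1.97408)=-0.27418, 0.12963×(-2.04307)=-0.26484, 0.14352×(-1.94129)=-0.27861, 0.125×(-2.07944)=-0.25993, 0.17593×(-1.73769)=-0.30571.
Sum = -1.93508, so H' = 1.935.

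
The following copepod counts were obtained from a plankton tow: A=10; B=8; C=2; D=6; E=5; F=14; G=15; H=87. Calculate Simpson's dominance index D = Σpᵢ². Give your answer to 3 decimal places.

0.380

Total N = 10+8+2+6+5+14+15+87 = 147, so the proportions are 0.06803, 0.05442, 0.01361, 0.04082, 0.03401, 0.09524, 0.10204, 0.59184 (working shown to 5 dp, full precision carried).
D = 0.06803² + 0.05442² + 0.01361² + 0.04082² + 0.03401² + 0.09524² + 0.10204² + 0.59184² = 0.00463 + 0.00296 + 0.00019 + 0.00167 + 0.00116 + 0.00907 + 0.01041 + 0.35027 = 0.38035.
To 3 decimal places, D = 0.380.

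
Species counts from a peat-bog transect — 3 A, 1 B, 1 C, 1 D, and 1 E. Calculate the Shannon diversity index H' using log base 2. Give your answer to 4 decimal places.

2.1281

Total N = 3+1+1+1+1 = 7, so the proportions are 0.428571, 0.142857, 0.142857, 0.142857, 0.142857 (working shown to 6 dp, full precision carried).
Each pᵢ log₂ pᵢ term: 0.428571×(-1.222392)=-0.523882, 0.142857×(-2.807355)=-0.401051, 0.142857×(-2.807355)=-0.401051, 0.142857×(-2.807355)=-0.401051, 0.142857×(-2.807355)=-0.401051.
Sum = -2.128085, so H' = 2.1281.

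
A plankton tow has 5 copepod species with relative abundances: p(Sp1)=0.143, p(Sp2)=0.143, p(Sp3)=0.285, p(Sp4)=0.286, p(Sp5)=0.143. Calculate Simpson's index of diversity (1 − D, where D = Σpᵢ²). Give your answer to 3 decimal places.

0.776

D = 0.143² + 0.143² + 0.285² + 0.286² + 0.143² = 0.02045 + 0.02045 + 0.08122 + 0.08180 + 0.02045 = 0.22437 (working shown to 5 dp, full precision carried).
So 1 − D = 0.77563, i.e. 0.776 to 3 decimal places.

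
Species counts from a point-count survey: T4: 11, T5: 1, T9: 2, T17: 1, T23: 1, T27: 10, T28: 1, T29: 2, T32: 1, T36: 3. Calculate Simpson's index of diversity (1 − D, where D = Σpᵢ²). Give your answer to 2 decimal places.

Total N = 11+1+2+1+1+10+1+2+1+3 = 33, so the proportions are 0.3333, 0.0303, 0.0606, 0.0303, 0.0303, 0.303, 0.0303, 0.0606, 0.0303, 0.0909 (working shown to 4 dp, full precision carried).
D = 0.3333² + 0.0303² + 0.0606² + 0.0303² + 0.0303² + 0.303² + 0.0303² + 0.0606² + 0.0303² + 0.0909² = 0.1111 + 0.0009 + 0.0037 + 0.0009 + 0.0009 + 0.0918 + 0.0009 + 0.0037 + 0.0009 + 0.0083 = 0.2231.
So 1 − D = 0.7769, i.e. 0.78 to 2 decimal places.

0.78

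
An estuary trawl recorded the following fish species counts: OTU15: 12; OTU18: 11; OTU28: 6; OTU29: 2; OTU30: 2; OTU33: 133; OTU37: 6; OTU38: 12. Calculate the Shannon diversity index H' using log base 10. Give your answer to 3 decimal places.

Total N = 12+11+6+2+2+133+6+12 = 184, so the proportions are 0.06522, 0.05978, 0.03261, 0.01087, 0.01087, 0.72283, 0.03261, 0.06522 (working shown to 5 dp, full precision carried).
Each pᵢ log₁₀ pᵢ term: 0.06522×(-1.18564)=-0.07732, 0.05978×(-1.22343)=-0.07314, 0.03261×(-1.48667)=-0.04848, 0.01087×(-1.96379)=-0.02135, 0.01087×(-1.96379)=-0.02135, 0.72283×(-0.14097)=-0.10189, 0.03261×(-1.48667)=-0.04848, 0.06522×(-1.18564)=-0.07732.
Sum = -0.46933, so H' = 0.469.

0.469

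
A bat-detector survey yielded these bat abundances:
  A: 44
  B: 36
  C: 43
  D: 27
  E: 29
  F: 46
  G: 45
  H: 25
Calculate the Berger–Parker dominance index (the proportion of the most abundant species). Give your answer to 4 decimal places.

Total N = 44+36+43+27+29+46+45+25 = 295, so the proportions are 0.149153, 0.122034, 0.145763, 0.091525, 0.098305, 0.155932, 0.152542, 0.084746 (working shown to 6 dp, full precision carried).
The largest proportion is 0.155932, i.e. d = 0.1559 to 4 decimal places.

0.1559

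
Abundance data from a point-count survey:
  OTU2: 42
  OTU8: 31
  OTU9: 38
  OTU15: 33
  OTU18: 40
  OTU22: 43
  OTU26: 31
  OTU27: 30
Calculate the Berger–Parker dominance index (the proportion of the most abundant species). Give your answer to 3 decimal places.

0.149

Total N = 42+31+38+33+40+43+31+30 = 288, so the proportions are 0.14583, 0.10764, 0.13194, 0.11458, 0.13889, 0.14931, 0.10764, 0.10417 (working shown to 5 dp, full precision carried).
The largest proportion is 0.14931, i.e. d = 0.149 to 3 decimal places.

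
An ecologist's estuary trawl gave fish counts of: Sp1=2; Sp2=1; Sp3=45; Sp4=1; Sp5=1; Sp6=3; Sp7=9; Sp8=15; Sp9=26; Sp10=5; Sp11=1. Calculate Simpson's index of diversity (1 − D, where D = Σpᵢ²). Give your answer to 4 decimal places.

Total N = 2+1+45+1+1+3+9+15+26+5+1 = 109, so the proportions are 0.018349, 0.009174, 0.412844, 0.009174, 0.009174, 0.027523, 0.082569, 0.137615, 0.238532, 0.045872, 0.009174 (working shown to 6 dp, full precision carried).
D = 0.018349² + 0.009174² + 0.412844² + 0.009174² + 0.009174² + 0.027523² + 0.082569² + 0.137615² + 0.238532² + 0.045872² + 0.009174² = 0.000337 + 0.000084 + 0.170440 + 0.000084 + 0.000084 + 0.000758 + 0.006818 + 0.018938 + 0.056898 + 0.002104 + 0.000084 = 0.256628.
So 1 − D = 0.743372, i.e. 0.7434 to 4 decimal places.

0.7434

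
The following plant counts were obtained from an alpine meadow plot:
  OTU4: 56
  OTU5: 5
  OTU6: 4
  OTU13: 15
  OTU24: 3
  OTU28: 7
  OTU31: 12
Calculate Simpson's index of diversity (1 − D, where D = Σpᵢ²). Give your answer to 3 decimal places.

0.654

Total N = 56+5+4+15+3+7+12 = 102, so the proportions are 0.54902, 0.04902, 0.03922, 0.14706, 0.02941, 0.06863, 0.11765 (working shown to 5 dp, full precision carried).
D = 0.54902² + 0.04902² + 0.03922² + 0.14706² + 0.02941² + 0.06863² + 0.11765² = 0.30142 + 0.00240 + 0.00154 + 0.02163 + 0.00087 + 0.00471 + 0.01384 = 0.34641.
So 1 − D = 0.65359, i.e. 0.654 to 3 decimal places.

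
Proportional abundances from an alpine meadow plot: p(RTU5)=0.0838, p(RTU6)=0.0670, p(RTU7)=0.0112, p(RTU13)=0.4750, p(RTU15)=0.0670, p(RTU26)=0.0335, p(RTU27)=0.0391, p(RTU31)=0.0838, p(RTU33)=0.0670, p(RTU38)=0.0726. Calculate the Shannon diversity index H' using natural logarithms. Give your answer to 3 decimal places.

Each pᵢ ln pᵢ term (working shown to 5 dp, full precision carried): 0.0838×(-2.47932)=-0.20777, 0.067×(-2.70306)=-0.18111, 0.0112×(-4.49184)=-0.05031, 0.475×(-0.74444)=-0.35361, 0.067×(-2.70306)=-0.18111, 0.0335×(-3.39621)=-0.11377, 0.0391×(-3.24163)=-0.12675, 0.0838×(-2.47932)=-0.20777, 0.067×(-2.70306)=-0.18111, 0.0726×(-2.62279)=-0.19041.
Sum = -1.79370, so H' = 1.794.

1.794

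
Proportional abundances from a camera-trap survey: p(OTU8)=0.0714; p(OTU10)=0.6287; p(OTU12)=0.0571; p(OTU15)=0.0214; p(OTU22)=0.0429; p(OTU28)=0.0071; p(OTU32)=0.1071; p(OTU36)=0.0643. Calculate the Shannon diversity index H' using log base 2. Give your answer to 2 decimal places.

1.89

Each pᵢ log₂ pᵢ term (working shown to 4 dp, full precision carried): 0.0714×(-3.8079)=-0.2719, 0.6287×(-0.6696)=-0.4210, 0.0571×(-4.1304)=-0.2358, 0.0214×(-5.5462)=-0.1187, 0.0429×(-4.5429)=-0.1949, 0.0071×(-7.1380)=-0.0507, 0.1071×(-3.2230)=-0.3452, 0.0643×(-3.9590)=-0.2546.
Sum = -1.8927, so H' = 1.89.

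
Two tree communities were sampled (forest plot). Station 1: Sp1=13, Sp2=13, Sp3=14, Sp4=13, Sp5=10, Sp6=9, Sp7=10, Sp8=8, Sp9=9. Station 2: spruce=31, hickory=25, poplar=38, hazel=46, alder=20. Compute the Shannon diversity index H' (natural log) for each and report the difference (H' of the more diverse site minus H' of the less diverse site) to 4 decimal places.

Station 1: N=99, proportions 0.1313131, 0.1313131, 0.1414141, 0.1313131, 0.1010101, 0.0909091, 0.1010101, 0.0808081, 0.0909091, giving H' = 2.1787855 (working shown to 7 dp, full precision carried).
Station 2: N=160, proportions 0.19375, 0.15625, 0.2375, 0.2875, 0.125, giving H' = 1.5677618.
Difference = |2.1787855 − 1.5677618| = 0.6110237, i.e. 0.6110 to 4 decimal places.

0.6110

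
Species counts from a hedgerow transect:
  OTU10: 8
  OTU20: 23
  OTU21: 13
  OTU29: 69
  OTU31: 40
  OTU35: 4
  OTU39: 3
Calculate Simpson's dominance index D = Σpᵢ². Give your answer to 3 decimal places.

0.279

Total N = 8+23+13+69+40+4+3 = 160, so the proportions are 0.05, 0.14375, 0.08125, 0.43125, 0.25, 0.025, 0.01875 (working shown to 5 dp, full precision carried).
D = 0.05² + 0.14375² + 0.08125² + 0.43125² + 0.25² + 0.025² + 0.01875² = 0.00250 + 0.02066 + 0.00660 + 0.18598 + 0.06250 + 0.00063 + 0.00035 = 0.27922.
To 3 decimal places, D = 0.279.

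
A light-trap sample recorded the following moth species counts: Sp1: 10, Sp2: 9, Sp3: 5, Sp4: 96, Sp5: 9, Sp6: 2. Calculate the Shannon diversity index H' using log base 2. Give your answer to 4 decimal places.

1.4148

Total N = 10+9+5+96+9+2 = 131, so the proportions are 0.076336, 0.068702, 0.038168, 0.732824, 0.068702, 0.015267 (working shown to 6 dp, full precision carried).
Each pᵢ log₂ pᵢ term: 0.076336×(-3.711495)=-0.283320, 0.068702×(-3.863498)=-0.265431, 0.038168×(-4.711495)=-0.179828, 0.732824×(-0.448461)=-0.328643, 0.068702×(-3.863498)=-0.265431, 0.015267×(-6.033423)=-0.092113.
Sum = -1.414767, so H' = 1.4148.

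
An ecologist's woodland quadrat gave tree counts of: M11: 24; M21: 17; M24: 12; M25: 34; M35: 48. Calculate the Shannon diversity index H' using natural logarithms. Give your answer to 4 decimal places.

Total N = 24+17+12+34+48 = 135, so the proportions are 0.177778, 0.125926, 0.088889, 0.251852, 0.355556 (working shown to 6 dp, full precision carried).
Each pᵢ ln pᵢ term: 0.177778×(-1.727221)=-0.307062, 0.125926×(-2.072061)=-0.260926, 0.088889×(-2.420368)=-0.215144, 0.251852×(-1.378914)=-0.347282, 0.355556×(-1.034074)=-0.367671.
Sum = -1.498084, so H' = 1.4981.

1.4981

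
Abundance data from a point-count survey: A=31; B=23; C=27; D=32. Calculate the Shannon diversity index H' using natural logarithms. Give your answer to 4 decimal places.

1.3782

Total N = 31+23+27+32 = 113, so the proportions are 0.274336, 0.20354, 0.238938, 0.283186 (working shown to 6 dp, full precision carried).
Each pᵢ ln pᵢ term: 0.274336×(-1.293401)=-0.354827, 0.20354×(-1.591894)=-0.324014, 0.238938×(-1.431551)=-0.342052, 0.283186×(-1.261652)=-0.357282.
Sum = -1.378174, so H' = 1.3782.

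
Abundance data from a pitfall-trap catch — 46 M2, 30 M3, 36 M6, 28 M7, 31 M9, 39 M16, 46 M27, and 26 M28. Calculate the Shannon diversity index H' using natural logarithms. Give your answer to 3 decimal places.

2.058

Total N = 46+30+36+28+31+39+46+26 = 282, so the proportions are 0.16312, 0.10638, 0.12766, 0.09929, 0.10993, 0.1383, 0.16312, 0.0922 (working shown to 5 dp, full precision carried).
Each pᵢ ln pᵢ term: 0.16312×(-1.81327)=-0.29578, 0.10638×(-2.24071)=-0.23837, 0.12766×(-2.05839)=-0.26277, 0.09929×(-2.30970)=-0.22933, 0.10993×(-2.20792)=-0.24271, 0.1383×(-1.97835)=-0.27360, 0.16312×(-1.81327)=-0.29578, 0.0922×(-2.38381)=-0.21978.
Sum = -2.05814, so H' = 2.058.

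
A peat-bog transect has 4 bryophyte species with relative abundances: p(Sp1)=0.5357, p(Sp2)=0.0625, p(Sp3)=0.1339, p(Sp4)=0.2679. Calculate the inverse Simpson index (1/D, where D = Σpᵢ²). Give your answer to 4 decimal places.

2.6276

D = 0.5357² + 0.0625² + 0.1339² + 0.2679² = 0.2869745 + 0.0039062 + 0.0179292 + 0.0717704 = 0.3805804 (working shown to 7 dp, full precision carried).
So 1/D = 2.627566, i.e. 2.6276 to 4 decimal places.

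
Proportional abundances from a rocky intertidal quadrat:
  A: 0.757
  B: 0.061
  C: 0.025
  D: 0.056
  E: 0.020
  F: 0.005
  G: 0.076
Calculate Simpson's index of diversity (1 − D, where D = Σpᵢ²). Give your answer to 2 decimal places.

D = 0.757² + 0.061² + 0.025² + 0.056² + 0.02² + 0.005² + 0.076² = 0.5730 + 0.0037 + 0.0006 + 0.0031 + 0.0004 + 0.0000 + 0.0058 = 0.5867 (working shown to 4 dp, full precision carried).
So 1 − D = 0.4133, i.e. 0.41 to 2 decimal places.

0.41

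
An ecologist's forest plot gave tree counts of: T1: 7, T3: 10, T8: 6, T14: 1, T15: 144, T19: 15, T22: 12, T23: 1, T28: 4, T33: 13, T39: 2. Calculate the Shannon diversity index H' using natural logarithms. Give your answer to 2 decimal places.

Total N = 7+10+6+1+144+15+12+1+4+13+2 = 215, so the proportions are 0.0326, 0.0465, 0.0279, 0.0047, 0.6698, 0.0698, 0.0558, 0.0047, 0.0186, 0.0605, 0.0093 (working shown to 4 dp, full precision carried).
Each pᵢ ln pᵢ term: 0.0326×(-3.4247)=-0.1115, 0.0465×(-3.0681)=-0.1427, 0.0279×(-3.5789)=-0.0999, 0.0047×(-5.3706)=-0.0250, 0.6698×(-0.4008)=-0.2685, 0.0698×(-2.6626)=-0.1858, 0.0558×(-2.8857)=-0.1611, 0.0047×(-5.3706)=-0.0250, 0.0186×(-3.9843)=-0.0741, 0.0605×(-2.8057)=-0.1696, 0.0093×(-4.6775)=-0.0435.
Sum = -1.3066, so H' = 1.31.

1.31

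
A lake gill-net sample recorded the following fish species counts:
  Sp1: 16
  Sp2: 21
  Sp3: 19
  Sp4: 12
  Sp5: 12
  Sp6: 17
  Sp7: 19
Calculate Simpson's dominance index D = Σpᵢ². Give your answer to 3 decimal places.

Total N = 16+21+19+12+12+17+19 = 116, so the proportions are 0.13793, 0.18103, 0.16379, 0.10345, 0.10345, 0.14655, 0.16379 (working shown to 5 dp, full precision carried).
D = 0.13793² + 0.18103² + 0.16379² + 0.10345² + 0.10345² + 0.14655² + 0.16379² = 0.01902 + 0.03277 + 0.02683 + 0.01070 + 0.01070 + 0.02148 + 0.02683 = 0.14834.
To 3 decimal places, D = 0.148.

0.148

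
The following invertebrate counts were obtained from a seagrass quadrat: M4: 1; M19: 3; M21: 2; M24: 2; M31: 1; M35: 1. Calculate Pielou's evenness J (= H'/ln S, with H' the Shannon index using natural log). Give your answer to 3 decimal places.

0.946

Total N = 1+3+2+2+1+1 = 10, so the proportions are 0.1, 0.3, 0.2, 0.2, 0.1, 0.1 (working shown to 5 dp, full precision carried).
H' = −Σ pᵢ ln pᵢ = −((-0.23026) + (-0.36119) + (-0.32189) + (-0.32189) + (-0.23026) + (-0.23026)) = 1.69574.
With S = 6 species, ln S = 1.79176, so J = 1.69574/1.79176 = 0.94641, i.e. 0.946 to 3 decimal places.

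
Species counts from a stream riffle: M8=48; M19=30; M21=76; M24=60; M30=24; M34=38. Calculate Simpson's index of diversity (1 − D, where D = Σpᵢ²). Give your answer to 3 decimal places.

Total N = 48+30+76+60+24+38 = 276, so the proportions are 0.17391, 0.1087, 0.27536, 0.21739, 0.08696, 0.13768 (working shown to 5 dp, full precision carried).
D = 0.17391² + 0.1087² + 0.27536² + 0.21739² + 0.08696² + 0.13768² = 0.03025 + 0.01181 + 0.07582 + 0.04726 + 0.00756 + 0.01896 = 0.19166.
So 1 − D = 0.80834, i.e. 0.808 to 3 decimal places.

0.808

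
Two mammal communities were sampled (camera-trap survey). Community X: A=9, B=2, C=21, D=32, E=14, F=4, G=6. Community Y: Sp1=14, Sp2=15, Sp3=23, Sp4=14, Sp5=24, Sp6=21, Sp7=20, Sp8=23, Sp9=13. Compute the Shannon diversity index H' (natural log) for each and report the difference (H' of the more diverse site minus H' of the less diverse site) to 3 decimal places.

Community X: N=88, proportions 0.1022727, 0.0227273, 0.2386364, 0.3636364, 0.1590909, 0.0454545, 0.0681818, giving H' = 1.6450371 (working shown to 7 dp, full precision carried).
Community Y: N=167, proportions 0.0838323, 0.0898204, 0.1377246, 0.0838323, 0.1437126, 0.1257485, 0.1197605, 0.1377246, 0.0778443, giving H' = 2.1706025.
Difference = |1.6450371 − 2.1706025| = 0.5255654, i.e. 0.526 to 3 decimal places.

0.526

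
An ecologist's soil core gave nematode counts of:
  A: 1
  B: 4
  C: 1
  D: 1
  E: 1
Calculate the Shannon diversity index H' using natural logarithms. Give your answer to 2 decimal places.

Total N = 1+4+1+1+1 = 8, so the proportions are 0.125, 0.5, 0.125, 0.125, 0.125 (working shown to 4 dp, full precision carried).
Each pᵢ ln pᵢ term: 0.125×(-2.0794)=-0.2599, 0.5×(-0.6931)=-0.3466, 0.125×(-2.0794)=-0.2599, 0.125×(-2.0794)=-0.2599, 0.125×(-2.0794)=-0.2599.
Sum = -1.3863, so H' = 1.39.

1.39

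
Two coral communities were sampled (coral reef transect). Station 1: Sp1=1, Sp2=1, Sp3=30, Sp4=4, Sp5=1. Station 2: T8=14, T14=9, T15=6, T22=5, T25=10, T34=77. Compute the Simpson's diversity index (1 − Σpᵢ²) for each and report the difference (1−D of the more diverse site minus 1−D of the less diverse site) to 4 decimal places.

0.2364

Station 1: N=37, proportions 0.027027, 0.027027, 0.810811, 0.108108, 0.027027, giving 1−D = 0.328707 (working shown to 6 dp, full precision carried).
Station 2: N=121, proportions 0.115702, 0.07438, 0.049587, 0.041322, 0.082645, 0.636364, giving 1−D = 0.565125.
Difference = |0.328707 − 0.565125| = 0.236418, i.e. 0.2364 to 4 decimal places.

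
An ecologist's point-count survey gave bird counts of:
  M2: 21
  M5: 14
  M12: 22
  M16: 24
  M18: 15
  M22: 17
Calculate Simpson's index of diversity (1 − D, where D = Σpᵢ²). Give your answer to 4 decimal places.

0.8268

Total N = 21+14+22+24+15+17 = 113, so the proportions are 0.185841, 0.123894, 0.19469, 0.212389, 0.132743, 0.150442 (working shown to 6 dp, full precision carried).
D = 0.185841² + 0.123894² + 0.19469² + 0.212389² + 0.132743² + 0.150442² = 0.034537 + 0.015350 + 0.037904 + 0.045109 + 0.017621 + 0.022633 = 0.173154.
So 1 − D = 0.826846, i.e. 0.8268 to 4 decimal places.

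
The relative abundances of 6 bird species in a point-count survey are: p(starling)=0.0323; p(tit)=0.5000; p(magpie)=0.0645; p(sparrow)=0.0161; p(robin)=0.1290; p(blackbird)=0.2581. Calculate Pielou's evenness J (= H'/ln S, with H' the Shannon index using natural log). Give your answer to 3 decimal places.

0.734

H' = −Σ pᵢ ln pᵢ = −((-0.11088) + (-0.34657) + (-0.17680) + (-0.06648) + (-0.26418) + (-0.34957)) = 1.31448 (working shown to 5 dp, full precision carried).
With S = 6 species, ln S = 1.79176, so J = 1.31448/1.79176 = 0.73363, i.e. 0.734 to 3 decimal places.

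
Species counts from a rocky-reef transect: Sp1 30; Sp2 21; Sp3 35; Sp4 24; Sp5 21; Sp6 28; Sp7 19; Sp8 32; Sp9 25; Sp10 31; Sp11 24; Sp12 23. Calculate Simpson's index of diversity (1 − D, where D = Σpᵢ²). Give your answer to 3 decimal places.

Total N = 30+21+35+24+21+28+19+32+25+31+24+23 = 313, so the proportions are 0.09585, 0.06709, 0.11182, 0.07668, 0.06709, 0.08946, 0.0607, 0.10224, 0.07987, 0.09904, 0.07668, 0.07348 (working shown to 5 dp, full precision carried).
D = 0.09585² + 0.06709² + 0.11182² + 0.07668² + 0.06709² + 0.08946² + 0.0607² + 0.10224² + 0.07987² + 0.09904² + 0.07668² + 0.07348² = 0.00919 + 0.00450 + 0.01250 + 0.00588 + 0.00450 + 0.00800 + 0.00368 + 0.01045 + 0.00638 + 0.00981 + 0.00588 + 0.00540 = 0.08618.
So 1 − D = 0.91382, i.e. 0.914 to 3 decimal places.

0.914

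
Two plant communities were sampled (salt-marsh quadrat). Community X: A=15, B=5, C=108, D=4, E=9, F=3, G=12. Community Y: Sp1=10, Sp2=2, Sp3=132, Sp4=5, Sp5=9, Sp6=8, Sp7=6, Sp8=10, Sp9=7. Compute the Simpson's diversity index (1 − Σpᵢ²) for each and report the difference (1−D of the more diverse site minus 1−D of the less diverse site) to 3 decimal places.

0.001

Community X: N=156, proportions 0.09615, 0.03205, 0.69231, 0.02564, 0.05769, 0.01923, 0.07692, giving 1−D = 0.50016 (working shown to 5 dp, full precision carried).
Community Y: N=189, proportions 0.05291, 0.01058, 0.69841, 0.02646, 0.04762, 0.04233, 0.03175, 0.05291, 0.03704, giving 1−D = 0.49937.
Difference = |0.50016 − 0.49937| = 0.00079, i.e. 0.001 to 3 decimal places.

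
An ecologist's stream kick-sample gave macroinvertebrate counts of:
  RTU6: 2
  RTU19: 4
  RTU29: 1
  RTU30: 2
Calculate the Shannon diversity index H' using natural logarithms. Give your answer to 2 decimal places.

Total N = 2+4+1+2 = 9, so the proportions are 0.2222, 0.4444, 0.1111, 0.2222 (working shown to 4 dp, full precision carried).
Each pᵢ ln pᵢ term: 0.2222×(-1.5041)=-0.3342, 0.4444×(-0.8109)=-0.3604, 0.1111×(-2.1972)=-0.2441, 0.2222×(-1.5041)=-0.3342.
Sum = -1.2730, so H' = 1.27.

1.27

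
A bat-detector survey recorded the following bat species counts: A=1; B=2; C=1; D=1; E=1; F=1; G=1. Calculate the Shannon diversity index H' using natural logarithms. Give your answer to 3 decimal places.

1.906

Total N = 1+2+1+1+1+1+1 = 8, so the proportions are 0.125, 0.25, 0.125, 0.125, 0.125, 0.125, 0.125 (working shown to 5 dp, full precision carried).
Each pᵢ ln pᵢ term: 0.125×(-2.07944)=-0.25993, 0.25×(-1.38629)=-0.34657, 0.125×(-2.07944)=-0.25993, 0.125×(-2.07944)=-0.25993, 0.125×(-2.07944)=-0.25993, 0.125×(-2.07944)=-0.25993, 0.125×(-2.07944)=-0.25993.
Sum = -1.90615, so H' = 1.906.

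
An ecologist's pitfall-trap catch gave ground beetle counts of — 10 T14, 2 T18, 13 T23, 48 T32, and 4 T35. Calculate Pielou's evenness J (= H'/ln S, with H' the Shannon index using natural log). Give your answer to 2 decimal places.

Total N = 10+2+13+48+4 = 77, so the proportions are 0.1299, 0.026, 0.1688, 0.6234, 0.0519 (working shown to 4 dp, full precision carried).
H' = −Σ pᵢ ln pᵢ = −((-0.2651) + (-0.0948) + (-0.3003) + (-0.2946) + (-0.1536)) = 1.1085.
With S = 5 species, ln S = 1.6094, so J = 1.1085/1.6094 = 0.6887, i.e. 0.69 to 2 decimal places.

0.69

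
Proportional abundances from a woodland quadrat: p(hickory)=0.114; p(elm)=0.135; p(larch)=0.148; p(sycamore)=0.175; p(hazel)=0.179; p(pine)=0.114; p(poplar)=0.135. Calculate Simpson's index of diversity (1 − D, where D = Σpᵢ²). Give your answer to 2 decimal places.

0.85

D = 0.114² + 0.135² + 0.148² + 0.175² + 0.179² + 0.114² + 0.135² = 0.0130 + 0.0182 + 0.0219 + 0.0306 + 0.0320 + 0.0130 + 0.0182 = 0.1470 (working shown to 4 dp, full precision carried).
So 1 − D = 0.8530, i.e. 0.85 to 2 decimal places.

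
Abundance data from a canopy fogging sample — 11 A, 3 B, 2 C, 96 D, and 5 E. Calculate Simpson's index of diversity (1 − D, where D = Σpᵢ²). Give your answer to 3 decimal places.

Total N = 11+3+2+96+5 = 117, so the proportions are 0.09402, 0.02564, 0.01709, 0.82051, 0.04274 (working shown to 5 dp, full precision carried).
D = 0.09402² + 0.02564² + 0.01709² + 0.82051² + 0.04274² = 0.00884 + 0.00066 + 0.00029 + 0.67324 + 0.00183 = 0.68486.
So 1 − D = 0.31514, i.e. 0.315 to 3 decimal places.

0.315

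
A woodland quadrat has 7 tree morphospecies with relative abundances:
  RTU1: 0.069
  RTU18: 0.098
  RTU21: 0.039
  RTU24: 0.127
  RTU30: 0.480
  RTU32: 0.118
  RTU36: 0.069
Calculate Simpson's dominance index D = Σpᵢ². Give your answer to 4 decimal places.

D = 0.069² + 0.098² + 0.039² + 0.127² + 0.48² + 0.118² + 0.069² = 0.004761 + 0.009604 + 0.001521 + 0.016129 + 0.230400 + 0.013924 + 0.004761 = 0.281100 (working shown to 6 dp, full precision carried).
To 4 decimal places, D = 0.2811.

0.2811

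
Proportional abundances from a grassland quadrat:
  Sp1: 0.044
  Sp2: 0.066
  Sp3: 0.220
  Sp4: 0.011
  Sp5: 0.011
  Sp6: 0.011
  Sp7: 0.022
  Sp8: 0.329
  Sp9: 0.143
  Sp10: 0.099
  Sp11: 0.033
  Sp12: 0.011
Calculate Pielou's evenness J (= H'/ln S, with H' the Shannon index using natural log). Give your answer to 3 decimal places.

H' = −Σ pᵢ ln pᵢ = −((-0.13744) + (-0.17939) + (-0.33311) + (-0.04961) + (-0.04961) + (-0.04961) + (-0.08397) + (-0.36575) + (-0.27812) + (-0.22895) + (-0.11257) + (-0.04961)) = 1.91773 (working shown to 5 dp, full precision carried).
With S = 12 species, ln S = 2.48491, so J = 1.91773/2.48491 = 0.77175, i.e. 0.772 to 3 decimal places.

0.772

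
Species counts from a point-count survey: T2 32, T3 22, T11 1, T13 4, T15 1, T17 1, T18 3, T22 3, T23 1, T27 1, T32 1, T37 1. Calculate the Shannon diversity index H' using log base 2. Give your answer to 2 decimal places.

2.27

Total N = 32+22+1+4+1+1+3+3+1+1+1+1 = 71, so the proportions are 0.4507, 0.3099, 0.0141, 0.0563, 0.0141, 0.0141, 0.0423, 0.0423, 0.0141, 0.0141, 0.0141, 0.0141 (working shown to 4 dp, full precision carried).
Each pᵢ log₂ pᵢ term: 0.4507×(-1.1497)=-0.5182, 0.3099×(-1.6903)=-0.5238, 0.0141×(-6.1497)=-0.0866, 0.0563×(-4.1497)=-0.2338, 0.0141×(-6.1497)=-0.0866, 0.0141×(-6.1497)=-0.0866, 0.0423×(-4.5648)=-0.1929, 0.0423×(-4.5648)=-0.1929, 0.0141×(-6.1497)=-0.0866, 0.0141×(-6.1497)=-0.0866, 0.0141×(-6.1497)=-0.0866, 0.0141×(-6.1497)=-0.0866.
Sum = -2.2678, so H' = 2.27.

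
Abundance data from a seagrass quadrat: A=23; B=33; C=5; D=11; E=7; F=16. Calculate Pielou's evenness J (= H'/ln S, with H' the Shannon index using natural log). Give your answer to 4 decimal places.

Total N = 23+33+5+11+7+16 = 95, so the proportions are 0.242105, 0.347368, 0.052632, 0.115789, 0.073684, 0.168421 (working shown to 6 dp, full precision carried).
H' = −Σ pᵢ ln pᵢ = −((-0.343398) + (-0.367297) + (-0.154970) + (-0.249640) + (-0.192166) + (-0.300006)) = 1.607477.
With S = 6 species, ln S = 1.791759, so J = 1.607477/1.791759 = 0.897150, i.e. 0.8972 to 4 decimal places.

0.8972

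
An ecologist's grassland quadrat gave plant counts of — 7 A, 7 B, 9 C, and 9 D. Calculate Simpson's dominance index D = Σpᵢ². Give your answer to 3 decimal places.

Total N = 7+7+9+9 = 32, so the proportions are 0.21875, 0.21875, 0.28125, 0.28125 (working shown to 5 dp, full precision carried).
D = 0.21875² + 0.21875² + 0.28125² + 0.28125² = 0.04785 + 0.04785 + 0.07910 + 0.07910 = 0.25391.
To 3 decimal places, D = 0.254.

0.254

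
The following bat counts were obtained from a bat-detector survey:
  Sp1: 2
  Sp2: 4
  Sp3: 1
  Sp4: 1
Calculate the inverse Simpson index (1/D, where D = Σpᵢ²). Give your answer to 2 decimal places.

2.91

Total N = 2+4+1+1 = 8, so the proportions are 0.25, 0.5, 0.125, 0.125 (working shown to 5 dp, full precision carried).
D = 0.25² + 0.5² + 0.125² + 0.125² = 0.06250 + 0.25000 + 0.01562 + 0.01562 = 0.34375.
So 1/D = 2.9091, i.e. 2.91 to 2 decimal places.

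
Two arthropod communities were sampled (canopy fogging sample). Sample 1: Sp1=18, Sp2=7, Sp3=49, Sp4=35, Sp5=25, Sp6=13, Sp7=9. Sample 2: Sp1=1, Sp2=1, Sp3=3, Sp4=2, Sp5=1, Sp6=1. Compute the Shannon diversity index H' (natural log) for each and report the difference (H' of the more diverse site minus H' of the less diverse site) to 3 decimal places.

Sample 1: N=156, proportions 0.11538, 0.04487, 0.3141, 0.22436, 0.16026, 0.08333, 0.05769, giving H' = 1.75258 (working shown to 5 dp, full precision carried).
Sample 2: N=9, proportions 0.11111, 0.11111, 0.33333, 0.22222, 0.11111, 0.11111, giving H' = 1.67699.
Difference = |1.75258 − 1.67699| = 0.07559, i.e. 0.076 to 3 decimal places.

0.076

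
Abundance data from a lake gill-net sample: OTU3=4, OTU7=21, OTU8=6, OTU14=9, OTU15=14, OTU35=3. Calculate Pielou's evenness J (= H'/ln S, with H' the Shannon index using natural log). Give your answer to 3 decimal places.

0.883

Total N = 4+21+6+9+14+3 = 57, so the proportions are 0.07018, 0.36842, 0.10526, 0.15789, 0.24561, 0.05263 (working shown to 5 dp, full precision carried).
H' = −Σ pᵢ ln pᵢ = −((-0.18644) + (-0.36788) + (-0.23698) + (-0.29145) + (-0.34484) + (-0.15497)) = 1.58255.
With S = 6 species, ln S = 1.79176, so J = 1.58255/1.79176 = 0.88324, i.e. 0.883 to 3 decimal places.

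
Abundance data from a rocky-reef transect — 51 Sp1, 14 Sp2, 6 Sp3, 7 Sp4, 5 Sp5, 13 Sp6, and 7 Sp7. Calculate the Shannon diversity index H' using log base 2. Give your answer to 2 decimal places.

2.25

Total N = 51+14+6+7+5+13+7 = 103, so the proportions are 0.4951, 0.1359, 0.0583, 0.068, 0.0485, 0.1262, 0.068 (working shown to 4 dp, full precision carried).
Each pᵢ log₂ pᵢ term: 0.4951×(-1.0141)=-0.5021, 0.1359×(-2.8791)=-0.3913, 0.0583×(-4.1015)=-0.2389, 0.068×(-3.8791)=-0.2636, 0.0485×(-4.3646)=-0.2119, 0.1262×(-2.9861)=-0.3769, 0.068×(-3.8791)=-0.2636.
Sum = -2.2484, so H' = 2.25.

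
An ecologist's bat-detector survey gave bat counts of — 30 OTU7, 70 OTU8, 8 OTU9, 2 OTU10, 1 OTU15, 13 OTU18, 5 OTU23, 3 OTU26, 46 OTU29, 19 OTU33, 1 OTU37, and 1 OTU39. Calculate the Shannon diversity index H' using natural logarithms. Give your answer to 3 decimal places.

Total N = 30+70+8+2+1+13+5+3+46+19+1+1 = 199, so the proportions are 0.15075, 0.35176, 0.0402, 0.01005, 0.00503, 0.06533, 0.02513, 0.01508, 0.23116, 0.09548, 0.00503, 0.00503 (working shown to 5 dp, full precision carried).
Each pᵢ ln pᵢ term: 0.15075×(-1.89211)=-0.28524, 0.35176×(-1.04481)=-0.36752, 0.0402×(-3.21386)=-0.12920, 0.01005×(-4.60016)=-0.04623, 0.00503×(-5.29330)=-0.02660, 0.06533×(-2.72836)=-0.17823, 0.02513×(-3.68387)=-0.09256, 0.01508×(-4.19469)=-0.06324, 0.23116×(-1.46466)=-0.33857, 0.09548×(-2.34887)=-0.22426, 0.00503×(-5.29330)=-0.02660, 0.00503×(-5.29330)=-0.02660.
Sum = -1.80485, so H' = 1.805.

1.805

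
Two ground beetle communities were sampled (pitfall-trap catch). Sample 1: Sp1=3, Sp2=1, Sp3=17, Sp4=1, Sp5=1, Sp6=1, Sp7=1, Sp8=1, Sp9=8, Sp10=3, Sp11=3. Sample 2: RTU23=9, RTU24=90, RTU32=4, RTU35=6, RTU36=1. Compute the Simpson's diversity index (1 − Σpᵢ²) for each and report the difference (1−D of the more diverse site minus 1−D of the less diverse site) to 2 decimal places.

0.44

Sample 1: N=40, proportions 0.075, 0.025, 0.425, 0.025, 0.025, 0.025, 0.025, 0.025, 0.2, 0.075, 0.075, giving 1−D = 0.75875 (working shown to 5 dp, full precision carried).
Sample 2: N=110, proportions 0.08182, 0.81818, 0.03636, 0.05455, 0.00909, giving 1−D = 0.31950.
Difference = |0.75875 − 0.31950| = 0.43925, i.e. 0.44 to 2 decimal places.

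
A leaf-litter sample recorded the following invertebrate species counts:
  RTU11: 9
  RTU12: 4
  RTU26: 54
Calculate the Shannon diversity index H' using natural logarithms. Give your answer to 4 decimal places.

Total N = 9+4+54 = 67, so the proportions are 0.134328, 0.059701, 0.80597 (working shown to 6 dp, full precision carried).
Each pᵢ ln pᵢ term: 0.134328×(-2.007468)=-0.269660, 0.059701×(-2.818398)=-0.168263, 0.80597×(-0.215709)=-0.173855.
Sum = -0.611777, so H' = 0.6118.

0.6118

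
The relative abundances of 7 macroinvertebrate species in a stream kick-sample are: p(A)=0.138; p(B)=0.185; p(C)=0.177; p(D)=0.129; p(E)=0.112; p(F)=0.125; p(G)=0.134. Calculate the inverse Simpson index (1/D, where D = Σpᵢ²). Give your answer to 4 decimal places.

6.7859

D = 0.138² + 0.185² + 0.177² + 0.129² + 0.112² + 0.125² + 0.134² = 0.01904400 + 0.03422500 + 0.03132900 + 0.01664100 + 0.01254400 + 0.01562500 + 0.01795600 = 0.14736400 (working shown to 8 dp, full precision carried).
So 1/D = 6.785918, i.e. 6.7859 to 4 decimal places.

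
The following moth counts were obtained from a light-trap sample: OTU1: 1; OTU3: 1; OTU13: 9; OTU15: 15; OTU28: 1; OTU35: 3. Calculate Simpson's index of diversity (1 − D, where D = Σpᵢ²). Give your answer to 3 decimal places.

Total N = 1+1+9+15+1+3 = 30, so the proportions are 0.03333, 0.03333, 0.3, 0.5, 0.03333, 0.1 (working shown to 5 dp, full precision carried).
D = 0.03333² + 0.03333² + 0.3² + 0.5² + 0.03333² + 0.1² = 0.00111 + 0.00111 + 0.09000 + 0.25000 + 0.00111 + 0.01000 = 0.35333.
So 1 − D = 0.64667, i.e. 0.647 to 3 decimal places.

0.647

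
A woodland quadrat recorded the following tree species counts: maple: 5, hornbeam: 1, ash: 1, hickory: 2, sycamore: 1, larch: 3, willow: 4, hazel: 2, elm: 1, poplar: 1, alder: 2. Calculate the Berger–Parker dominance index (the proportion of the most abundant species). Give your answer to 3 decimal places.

Total N = 5+1+1+2+1+3+4+2+1+1+2 = 23, so the proportions are 0.21739, 0.04348, 0.04348, 0.08696, 0.04348, 0.13043, 0.17391, 0.08696, 0.04348, 0.04348, 0.08696 (working shown to 5 dp, full precision carried).
The largest proportion is 0.21739, i.e. d = 0.217 to 3 decimal places.

0.217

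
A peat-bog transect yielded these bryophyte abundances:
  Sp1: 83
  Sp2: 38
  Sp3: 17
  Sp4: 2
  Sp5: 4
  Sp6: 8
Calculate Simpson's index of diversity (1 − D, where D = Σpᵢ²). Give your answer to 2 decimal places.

0.62

Total N = 83+38+17+2+4+8 = 152, so the proportions are 0.5461, 0.25, 0.1118, 0.0132, 0.0263, 0.0526 (working shown to 4 dp, full precision carried).
D = 0.5461² + 0.25² + 0.1118² + 0.0132² + 0.0263² + 0.0526² = 0.2982 + 0.0625 + 0.0125 + 0.0002 + 0.0007 + 0.0028 = 0.3768.
So 1 − D = 0.6232, i.e. 0.62 to 2 decimal places.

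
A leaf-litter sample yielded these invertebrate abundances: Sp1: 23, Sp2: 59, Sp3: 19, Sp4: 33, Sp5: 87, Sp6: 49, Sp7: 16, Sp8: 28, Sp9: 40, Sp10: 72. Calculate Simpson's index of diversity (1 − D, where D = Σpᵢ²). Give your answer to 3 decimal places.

Total N = 23+59+19+33+87+49+16+28+40+72 = 426, so the proportions are 0.05399, 0.1385, 0.0446, 0.07746, 0.20423, 0.11502, 0.03756, 0.06573, 0.0939, 0.16901 (working shown to 5 dp, full precision carried).
D = 0.05399² + 0.1385² + 0.0446² + 0.07746² + 0.20423² + 0.11502² + 0.03756² + 0.06573² + 0.0939² + 0.16901² = 0.00291 + 0.01918 + 0.00199 + 0.00600 + 0.04171 + 0.01323 + 0.00141 + 0.00432 + 0.00882 + 0.02857 = 0.12814.
So 1 − D = 0.87186, i.e. 0.872 to 3 decimal places.

0.872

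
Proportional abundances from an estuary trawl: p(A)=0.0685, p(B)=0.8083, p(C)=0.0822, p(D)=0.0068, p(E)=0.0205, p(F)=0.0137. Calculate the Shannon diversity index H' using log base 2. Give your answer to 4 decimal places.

1.0582

Each pᵢ log₂ pᵢ term (working shown to 6 dp, full precision carried): 0.0685×(-3.867752)=-0.264941, 0.8083×(-0.307037)=-0.248178, 0.0822×(-3.604718)=-0.296308, 0.0068×(-7.200250)=-0.048962, 0.0205×(-5.608232)=-0.114969, 0.0137×(-6.189680)=-0.084799.
Sum = -1.058156, so H' = 1.0582.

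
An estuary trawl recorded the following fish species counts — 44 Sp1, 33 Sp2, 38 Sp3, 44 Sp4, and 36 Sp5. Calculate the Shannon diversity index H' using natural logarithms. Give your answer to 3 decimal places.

Total N = 44+33+38+44+36 = 195, so the proportions are 0.22564, 0.16923, 0.19487, 0.22564, 0.18462 (working shown to 5 dp, full precision carried).
Each pᵢ ln pᵢ term: 0.22564×(-1.48881)=-0.33594, 0.16923×(-1.77649)=-0.30064, 0.19487×(-1.63541)=-0.31870, 0.22564×(-1.48881)=-0.33594, 0.18462×(-1.68948)=-0.31190.
Sum = -1.60311, so H' = 1.603.

1.603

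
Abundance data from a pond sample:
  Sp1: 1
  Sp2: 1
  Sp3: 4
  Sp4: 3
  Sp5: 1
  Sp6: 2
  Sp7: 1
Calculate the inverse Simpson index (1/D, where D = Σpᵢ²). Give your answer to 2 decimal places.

Total N = 1+1+4+3+1+2+1 = 13, so the proportions are 0.076923, 0.076923, 0.307692, 0.230769, 0.076923, 0.153846, 0.076923 (working shown to 6 dp, full precision carried).
D = 0.076923² + 0.076923² + 0.307692² + 0.230769² + 0.076923² + 0.153846² + 0.076923² = 0.005917 + 0.005917 + 0.094675 + 0.053254 + 0.005917 + 0.023669 + 0.005917 = 0.195266.
So 1/D = 5.1212, i.e. 5.12 to 2 decimal places.

5.12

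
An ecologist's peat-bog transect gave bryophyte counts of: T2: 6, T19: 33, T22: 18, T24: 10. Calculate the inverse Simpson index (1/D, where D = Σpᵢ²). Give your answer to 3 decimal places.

Total N = 6+33+18+10 = 67, so the proportions are 0.089552, 0.492537, 0.268657, 0.149254 (working shown to 6 dp, full precision carried).
D = 0.089552² + 0.492537² + 0.268657² + 0.149254² = 0.008020 + 0.242593 + 0.072176 + 0.022277 = 0.345066.
So 1/D = 2.89800, i.e. 2.898 to 3 decimal places.

2.898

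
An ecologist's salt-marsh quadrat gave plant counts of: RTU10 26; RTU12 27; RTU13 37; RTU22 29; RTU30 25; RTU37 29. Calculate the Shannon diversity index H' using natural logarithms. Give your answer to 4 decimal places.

Total N = 26+27+37+29+25+29 = 173, so the proportions are 0.150289, 0.156069, 0.213873, 0.16763, 0.144509, 0.16763 (working shown to 6 dp, full precision carried).
Each pᵢ ln pᵢ term: 0.150289×(-1.895195)=-0.284827, 0.156069×(-1.857455)=-0.289892, 0.213873×(-1.542374)=-0.329872, 0.16763×(-1.785996)=-0.299387, 0.144509×(-1.934416)=-0.279540, 0.16763×(-1.785996)=-0.299387.
Sum = -1.782904, so H' = 1.7829.

1.7829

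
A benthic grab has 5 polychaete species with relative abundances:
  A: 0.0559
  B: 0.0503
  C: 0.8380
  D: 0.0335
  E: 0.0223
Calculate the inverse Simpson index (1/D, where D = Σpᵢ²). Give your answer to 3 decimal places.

1.409

D = 0.0559² + 0.0503² + 0.838² + 0.0335² + 0.0223² = 0.003125 + 0.002530 + 0.702244 + 0.001122 + 0.000497 = 0.709518 (working shown to 6 dp, full precision carried).
So 1/D = 1.40941, i.e. 1.409 to 3 decimal places.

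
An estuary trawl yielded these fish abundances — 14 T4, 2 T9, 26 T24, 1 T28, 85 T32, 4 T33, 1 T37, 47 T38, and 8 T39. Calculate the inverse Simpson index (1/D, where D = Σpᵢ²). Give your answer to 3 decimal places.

3.401

Total N = 14+2+26+1+85+4+1+47+8 = 188, so the proportions are 0.0744681, 0.0106383, 0.1382979, 0.0053191, 0.4521277, 0.0212766, 0.0053191, 0.25, 0.0425532 (working shown to 7 dp, full precision carried).
D = 0.0744681² + 0.0106383² + 0.1382979² + 0.0053191² + 0.4521277² + 0.0212766² + 0.0053191² + 0.25² + 0.0425532² = 0.0055455 + 0.0001132 + 0.0191263 + 0.0000283 + 0.2044194 + 0.0004527 + 0.0000283 + 0.0625000 + 0.0018108 = 0.2940244.
So 1/D = 3.40108, i.e. 3.401 to 3 decimal places.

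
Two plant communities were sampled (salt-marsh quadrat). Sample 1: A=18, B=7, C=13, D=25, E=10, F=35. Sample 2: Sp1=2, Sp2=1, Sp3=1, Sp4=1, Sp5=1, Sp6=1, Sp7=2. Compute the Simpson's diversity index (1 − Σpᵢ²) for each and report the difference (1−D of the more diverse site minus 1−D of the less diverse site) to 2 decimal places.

Sample 1: N=108, proportions 0.16667, 0.06481, 0.12037, 0.23148, 0.09259, 0.32407, giving 1−D = 0.78635 (working shown to 5 dp, full precision carried).
Sample 2: N=9, proportions 0.22222, 0.11111, 0.11111, 0.11111, 0.11111, 0.11111, 0.22222, giving 1−D = 0.83951.
Difference = |0.78635 − 0.83951| = 0.05316, i.e. 0.05 to 2 decimal places.

0.05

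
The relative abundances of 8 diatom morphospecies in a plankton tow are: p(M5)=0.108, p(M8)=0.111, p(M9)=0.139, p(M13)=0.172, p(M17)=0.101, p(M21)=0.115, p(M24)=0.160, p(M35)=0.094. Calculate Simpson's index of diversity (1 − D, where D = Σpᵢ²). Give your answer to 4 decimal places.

D = 0.108² + 0.111² + 0.139² + 0.172² + 0.101² + 0.115² + 0.16² + 0.094² = 0.011664 + 0.012321 + 0.019321 + 0.029584 + 0.010201 + 0.013225 + 0.025600 + 0.008836 = 0.130752 (working shown to 6 dp, full precision carried).
So 1 − D = 0.869248, i.e. 0.8692 to 4 decimal places.

0.8692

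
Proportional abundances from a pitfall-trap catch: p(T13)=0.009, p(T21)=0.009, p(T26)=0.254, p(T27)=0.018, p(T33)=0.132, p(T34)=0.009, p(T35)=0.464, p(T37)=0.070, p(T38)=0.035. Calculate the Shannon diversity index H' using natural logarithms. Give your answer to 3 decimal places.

Each pᵢ ln pᵢ term (working shown to 5 dp, full precision carried): 0.009×(-4.71053)=-0.04239, 0.009×(-4.71053)=-0.04239, 0.254×(-1.37042)=-0.34809, 0.018×(-4.01738)=-0.07231, 0.132×(-2.02495)=-0.26729, 0.009×(-4.71053)=-0.04239, 0.464×(-0.76787)=-0.35629, 0.07×(-2.65926)=-0.18615, 0.035×(-3.35241)=-0.11733.
Sum = -1.47465, so H' = 1.475.

1.475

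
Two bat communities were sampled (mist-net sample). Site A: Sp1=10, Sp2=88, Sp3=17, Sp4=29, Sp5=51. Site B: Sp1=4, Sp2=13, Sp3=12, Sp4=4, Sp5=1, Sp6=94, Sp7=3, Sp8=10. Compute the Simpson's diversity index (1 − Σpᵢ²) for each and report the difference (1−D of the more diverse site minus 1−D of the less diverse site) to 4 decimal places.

0.1629

Site A: N=195, proportions 0.051282, 0.451282, 0.087179, 0.148718, 0.261538, giving 1−D = 0.695595 (working shown to 6 dp, full precision carried).
Site B: N=141, proportions 0.028369, 0.092199, 0.085106, 0.028369, 0.007092, 0.666667, 0.021277, 0.070922, giving 1−D = 0.532669.
Difference = |0.695595 − 0.532669| = 0.162926, i.e. 0.1629 to 4 decimal places.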